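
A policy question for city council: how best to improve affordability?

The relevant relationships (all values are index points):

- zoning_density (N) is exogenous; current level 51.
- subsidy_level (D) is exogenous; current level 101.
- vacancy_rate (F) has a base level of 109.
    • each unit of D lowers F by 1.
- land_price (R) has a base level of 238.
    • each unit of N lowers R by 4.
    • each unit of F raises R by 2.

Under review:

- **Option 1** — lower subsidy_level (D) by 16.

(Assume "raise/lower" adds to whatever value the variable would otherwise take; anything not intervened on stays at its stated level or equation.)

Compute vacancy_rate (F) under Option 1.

24

Option 1 (D − 16):
  D = 101 − 16 = 85
  F = 109 − 85 = 24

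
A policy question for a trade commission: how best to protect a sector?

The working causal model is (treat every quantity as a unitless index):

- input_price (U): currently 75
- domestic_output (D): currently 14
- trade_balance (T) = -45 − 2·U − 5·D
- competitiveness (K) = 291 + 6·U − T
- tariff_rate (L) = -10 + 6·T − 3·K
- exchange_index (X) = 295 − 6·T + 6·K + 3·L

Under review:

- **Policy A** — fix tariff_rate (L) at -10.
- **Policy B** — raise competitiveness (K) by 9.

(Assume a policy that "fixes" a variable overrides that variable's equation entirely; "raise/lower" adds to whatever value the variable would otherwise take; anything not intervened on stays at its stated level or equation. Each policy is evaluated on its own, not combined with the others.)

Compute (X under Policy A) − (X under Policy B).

13851

Policy A (L := -10):
  U = 75
  D = 14
  T = -45 − 2·75 − 5·14 = -265
  K = 291 + 6·75 − (-265) = 1006
  L = -10
  X = 295 − 6·(-265) + 6·1006 + 3·(-10) = 7891
Policy B (K + 9):
  U = 75
  D = 14
  T = -45 − 2·75 − 5·14 = -265
  K = 291 + 6·75 − (-265) (+9 from intervention) = 1015
  L = -10 + 6·(-265) − 3·1015 = -4645
  X = 295 − 6·(-265) + 6·1015 + 3·(-4645) = -5960
X: 7891 − (-5960) = 13851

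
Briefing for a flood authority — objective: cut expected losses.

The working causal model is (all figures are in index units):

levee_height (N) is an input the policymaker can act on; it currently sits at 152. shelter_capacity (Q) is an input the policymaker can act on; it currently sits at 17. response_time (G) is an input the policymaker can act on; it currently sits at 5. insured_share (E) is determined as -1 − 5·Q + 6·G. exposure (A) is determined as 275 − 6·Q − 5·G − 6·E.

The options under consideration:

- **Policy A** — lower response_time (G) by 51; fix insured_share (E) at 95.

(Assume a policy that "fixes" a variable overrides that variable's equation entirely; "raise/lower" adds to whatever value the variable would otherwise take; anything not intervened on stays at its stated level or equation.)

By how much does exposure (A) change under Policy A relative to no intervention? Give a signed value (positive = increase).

Baseline:
  Q = 17
  G = 5
  E = -1 − 5·17 + 6·5 = -56
  A = 275 − 6·17 − 5·5 − 6·(-56) = 484
Policy A (G − 51, E := 95):
  Q = 17
  G = 5 − 51 = -46
  E = 95
  A = 275 − 6·17 − 5·(-46) − 6·95 = -167
Change in A: -167 − 484 = -651

-651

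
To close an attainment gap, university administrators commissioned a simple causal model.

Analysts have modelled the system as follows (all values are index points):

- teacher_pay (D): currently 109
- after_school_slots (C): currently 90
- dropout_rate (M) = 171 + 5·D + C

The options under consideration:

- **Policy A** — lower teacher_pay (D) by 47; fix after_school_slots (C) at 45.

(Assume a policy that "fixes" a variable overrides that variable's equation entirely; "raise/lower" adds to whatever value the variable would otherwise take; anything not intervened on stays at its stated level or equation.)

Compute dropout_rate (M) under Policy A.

526

Policy A (D − 47, C := 45):
  D = 109 − 47 = 62
  C = 45
  M = 171 + 5·62 + 45 = 526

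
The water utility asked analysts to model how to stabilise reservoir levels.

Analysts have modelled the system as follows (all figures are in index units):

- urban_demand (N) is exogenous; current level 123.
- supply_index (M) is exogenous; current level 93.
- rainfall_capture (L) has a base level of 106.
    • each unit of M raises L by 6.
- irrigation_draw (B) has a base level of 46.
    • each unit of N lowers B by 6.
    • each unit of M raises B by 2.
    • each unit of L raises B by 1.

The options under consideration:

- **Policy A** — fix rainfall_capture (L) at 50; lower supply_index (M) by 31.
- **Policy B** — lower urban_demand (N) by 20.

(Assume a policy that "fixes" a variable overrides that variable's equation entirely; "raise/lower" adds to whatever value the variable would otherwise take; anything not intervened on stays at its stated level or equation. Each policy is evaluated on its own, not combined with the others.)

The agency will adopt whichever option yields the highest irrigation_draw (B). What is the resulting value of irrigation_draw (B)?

278

Policy A (L := 50, M − 31):
  N = 123
  M = 93 − 31 = 62
  L = 50
  B = 46 − 6·123 + 2·62 + 50 = -518
Policy B (N − 20):
  N = 123 − 20 = 103
  M = 93
  L = 106 + 6·93 = 664
  B = 46 − 6·103 + 2·93 + 664 = 278
Comparing — Policy A: B=-518, Policy B: B=278. Highest is 278 (Policy B).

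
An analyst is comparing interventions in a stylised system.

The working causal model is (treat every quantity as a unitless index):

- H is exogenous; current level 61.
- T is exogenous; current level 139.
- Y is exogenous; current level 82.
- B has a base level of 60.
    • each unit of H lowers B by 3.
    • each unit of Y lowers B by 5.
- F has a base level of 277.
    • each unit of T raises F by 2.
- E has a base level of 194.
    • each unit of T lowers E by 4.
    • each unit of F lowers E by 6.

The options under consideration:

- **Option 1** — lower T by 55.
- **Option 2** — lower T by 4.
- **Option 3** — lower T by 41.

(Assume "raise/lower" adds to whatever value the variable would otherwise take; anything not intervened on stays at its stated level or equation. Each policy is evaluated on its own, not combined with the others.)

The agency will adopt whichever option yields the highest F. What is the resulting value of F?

Option 1 (T − 55):
  T = 139 − 55 = 84
  F = 277 + 2·84 = 445
Option 2 (T − 4):
  T = 139 − 4 = 135
  F = 277 + 2·135 = 547
Option 3 (T − 41):
  T = 139 − 41 = 98
  F = 277 + 2·98 = 473
Comparing — Option 1: F=445, Option 2: F=547, Option 3: F=473. Highest is 547 (Option 2).

547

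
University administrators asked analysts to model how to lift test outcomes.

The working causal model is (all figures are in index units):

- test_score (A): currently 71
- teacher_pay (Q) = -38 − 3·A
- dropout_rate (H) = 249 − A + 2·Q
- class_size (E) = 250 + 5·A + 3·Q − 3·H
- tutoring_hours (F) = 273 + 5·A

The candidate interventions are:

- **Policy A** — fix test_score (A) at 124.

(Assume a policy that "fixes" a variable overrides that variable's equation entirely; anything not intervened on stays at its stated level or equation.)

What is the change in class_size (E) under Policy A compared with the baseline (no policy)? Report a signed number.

Baseline:
  A = 71
  Q = -38 − 3·71 = -251
  H = 249 − 71 + 2·(-251) = -324
  E = 250 + 5·71 + 3·(-251) − 3·(-324) = 824
Policy A (A := 124):
  A = 124
  Q = -38 − 3·124 = -410
  H = 249 − 124 + 2·(-410) = -695
  E = 250 + 5·124 + 3·(-410) − 3·(-695) = 1725
Change in E: 1725 − 824 = 901

901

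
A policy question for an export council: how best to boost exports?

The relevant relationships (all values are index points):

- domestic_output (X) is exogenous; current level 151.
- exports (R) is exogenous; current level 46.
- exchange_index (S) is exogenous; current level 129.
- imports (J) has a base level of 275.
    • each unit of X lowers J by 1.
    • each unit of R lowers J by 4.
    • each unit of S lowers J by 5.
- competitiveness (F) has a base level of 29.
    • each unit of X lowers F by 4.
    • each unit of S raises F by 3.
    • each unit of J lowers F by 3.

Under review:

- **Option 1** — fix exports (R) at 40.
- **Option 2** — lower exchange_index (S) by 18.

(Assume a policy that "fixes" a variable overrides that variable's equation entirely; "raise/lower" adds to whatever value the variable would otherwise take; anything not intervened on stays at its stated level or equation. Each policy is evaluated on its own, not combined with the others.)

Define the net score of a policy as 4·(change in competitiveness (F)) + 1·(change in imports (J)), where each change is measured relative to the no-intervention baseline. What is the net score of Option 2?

-1206

Baseline:
  X = 151
  R = 46
  S = 129
  J = 275 − 151 − 4·46 − 5·129 = -705
  F = 29 − 4·151 + 3·129 − 3·(-705) = 1927
Option 2 (S − 18):
  X = 151
  R = 46
  S = 129 − 18 = 111
  J = 275 − 151 − 4·46 − 5·111 = -615
  F = 29 − 4·151 + 3·111 − 3·(-615) = 1603
ΔF = 1603 − 1927 = -324; ΔJ = -615 − (-705) = 90
Score = 4·(-324) + 1·90 = -1206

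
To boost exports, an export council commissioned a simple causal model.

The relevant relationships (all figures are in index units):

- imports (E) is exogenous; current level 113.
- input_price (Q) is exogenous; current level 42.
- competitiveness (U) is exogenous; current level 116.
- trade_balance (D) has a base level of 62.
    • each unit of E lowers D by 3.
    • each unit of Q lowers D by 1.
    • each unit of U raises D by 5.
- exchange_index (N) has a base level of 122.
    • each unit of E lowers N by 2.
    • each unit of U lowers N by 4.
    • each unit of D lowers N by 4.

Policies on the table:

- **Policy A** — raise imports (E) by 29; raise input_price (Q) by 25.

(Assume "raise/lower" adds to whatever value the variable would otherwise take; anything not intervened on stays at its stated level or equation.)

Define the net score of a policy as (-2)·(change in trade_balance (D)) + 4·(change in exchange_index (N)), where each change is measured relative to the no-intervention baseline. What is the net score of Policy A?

1784

Baseline:
  E = 113
  Q = 42
  U = 116
  D = 62 − 3·113 − 42 + 5·116 = 261
  N = 122 − 2·113 − 4·116 − 4·261 = -1612
Policy A (E + 29, Q + 25):
  E = 113 + 29 = 142
  Q = 42 + 25 = 67
  U = 116
  D = 62 − 3·142 − 67 + 5·116 = 149
  N = 122 − 2·142 − 4·116 − 4·149 = -1222
ΔD = 149 − 261 = -112; ΔN = -1222 − (-1612) = 390
Score = (-2)·(-112) + 4·390 = 1784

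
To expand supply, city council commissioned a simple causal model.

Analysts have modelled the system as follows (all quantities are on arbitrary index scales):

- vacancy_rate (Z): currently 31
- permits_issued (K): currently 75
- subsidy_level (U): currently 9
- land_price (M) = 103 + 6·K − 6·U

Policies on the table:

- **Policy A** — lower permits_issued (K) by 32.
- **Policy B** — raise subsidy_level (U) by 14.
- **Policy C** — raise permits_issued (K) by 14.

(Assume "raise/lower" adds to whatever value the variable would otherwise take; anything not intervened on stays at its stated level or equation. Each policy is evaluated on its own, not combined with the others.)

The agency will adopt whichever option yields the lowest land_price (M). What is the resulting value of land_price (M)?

Policy A (K − 32):
  K = 75 − 32 = 43
  U = 9
  M = 103 + 6·43 − 6·9 = 307
Policy B (U + 14):
  K = 75
  U = 9 + 14 = 23
  M = 103 + 6·75 − 6·23 = 415
Policy C (K + 14):
  K = 75 + 14 = 89
  U = 9
  M = 103 + 6·89 − 6·9 = 583
Comparing — Policy A: M=307, Policy B: M=415, Policy C: M=583. Lowest is 307 (Policy A).

307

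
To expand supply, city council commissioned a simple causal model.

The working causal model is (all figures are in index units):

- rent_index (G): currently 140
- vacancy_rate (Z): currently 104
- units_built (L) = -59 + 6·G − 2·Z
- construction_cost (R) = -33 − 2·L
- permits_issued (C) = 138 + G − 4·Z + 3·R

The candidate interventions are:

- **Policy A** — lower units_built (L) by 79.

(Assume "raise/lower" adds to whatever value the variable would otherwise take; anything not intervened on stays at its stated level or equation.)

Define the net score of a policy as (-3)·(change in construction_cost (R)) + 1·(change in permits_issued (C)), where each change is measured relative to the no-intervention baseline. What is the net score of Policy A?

Baseline:
  G = 140
  Z = 104
  L = -59 + 6·140 − 2·104 = 573
  R = -33 − 2·573 = -1179
  C = 138 + 140 − 4·104 + 3·(-1179) = -3675
Policy A (L − 79):
  G = 140
  Z = 104
  L = -59 + 6·140 − 2·104 (−79 from intervention) = 494
  R = -33 − 2·494 = -1021
  C = 138 + 140 − 4·104 + 3·(-1021) = -3201
ΔR = -1021 − (-1179) = 158; ΔC = -3201 − (-3675) = 474
Score = (-3)·158 + 1·474 = 0

0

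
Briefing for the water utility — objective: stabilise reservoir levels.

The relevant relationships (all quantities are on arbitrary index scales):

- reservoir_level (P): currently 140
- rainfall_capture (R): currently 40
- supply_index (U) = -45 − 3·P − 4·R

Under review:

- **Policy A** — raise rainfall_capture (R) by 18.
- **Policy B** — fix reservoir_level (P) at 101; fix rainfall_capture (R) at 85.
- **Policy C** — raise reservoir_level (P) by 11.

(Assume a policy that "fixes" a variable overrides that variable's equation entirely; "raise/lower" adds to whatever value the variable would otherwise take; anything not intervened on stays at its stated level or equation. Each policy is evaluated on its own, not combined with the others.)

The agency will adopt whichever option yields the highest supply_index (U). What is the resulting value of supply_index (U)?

-658

Policy A (R + 18):
  P = 140
  R = 40 + 18 = 58
  U = -45 − 3·140 − 4·58 = -697
Policy B (P := 101, R := 85):
  P = 101
  R = 85
  U = -45 − 3·101 − 4·85 = -688
Policy C (P + 11):
  P = 140 + 11 = 151
  R = 40
  U = -45 − 3·151 − 4·40 = -658
Comparing — Policy A: U=-697, Policy B: U=-688, Policy C: U=-658. Highest is -658 (Policy C).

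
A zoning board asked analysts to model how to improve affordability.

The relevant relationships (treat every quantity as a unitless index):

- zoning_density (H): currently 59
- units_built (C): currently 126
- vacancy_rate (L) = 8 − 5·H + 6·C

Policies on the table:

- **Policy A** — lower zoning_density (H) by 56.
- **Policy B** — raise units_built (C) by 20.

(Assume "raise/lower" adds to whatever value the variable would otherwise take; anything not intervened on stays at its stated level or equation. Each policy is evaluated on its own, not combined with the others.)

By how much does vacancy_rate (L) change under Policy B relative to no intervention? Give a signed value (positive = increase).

120

Baseline:
  H = 59
  C = 126
  L = 8 − 5·59 + 6·126 = 469
Policy B (C + 20):
  H = 59
  C = 126 + 20 = 146
  L = 8 − 5·59 + 6·146 = 589
Change in L: 589 − 469 = 120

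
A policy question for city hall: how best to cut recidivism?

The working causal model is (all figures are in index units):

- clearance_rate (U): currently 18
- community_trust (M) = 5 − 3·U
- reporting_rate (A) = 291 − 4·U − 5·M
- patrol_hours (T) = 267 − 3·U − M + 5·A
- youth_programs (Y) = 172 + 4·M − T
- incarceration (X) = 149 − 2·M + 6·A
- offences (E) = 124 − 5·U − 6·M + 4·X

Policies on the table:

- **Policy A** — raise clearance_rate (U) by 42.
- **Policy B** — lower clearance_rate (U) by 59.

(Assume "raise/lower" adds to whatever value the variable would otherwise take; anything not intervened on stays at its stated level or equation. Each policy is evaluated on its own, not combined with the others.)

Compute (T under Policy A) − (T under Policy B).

5555

Policy A (U + 42):
  U = 18 + 42 = 60
  M = 5 − 3·60 = -175
  A = 291 − 4·60 − 5·(-175) = 926
  T = 267 − 3·60 − (-175) + 5·926 = 4892
Policy B (U − 59):
  U = 18 − 59 = -41
  M = 5 − 3·(-41) = 128
  A = 291 − 4·(-41) − 5·128 = -185
  T = 267 − 3·(-41) − 128 + 5·(-185) = -663
T: 4892 − (-663) = 5555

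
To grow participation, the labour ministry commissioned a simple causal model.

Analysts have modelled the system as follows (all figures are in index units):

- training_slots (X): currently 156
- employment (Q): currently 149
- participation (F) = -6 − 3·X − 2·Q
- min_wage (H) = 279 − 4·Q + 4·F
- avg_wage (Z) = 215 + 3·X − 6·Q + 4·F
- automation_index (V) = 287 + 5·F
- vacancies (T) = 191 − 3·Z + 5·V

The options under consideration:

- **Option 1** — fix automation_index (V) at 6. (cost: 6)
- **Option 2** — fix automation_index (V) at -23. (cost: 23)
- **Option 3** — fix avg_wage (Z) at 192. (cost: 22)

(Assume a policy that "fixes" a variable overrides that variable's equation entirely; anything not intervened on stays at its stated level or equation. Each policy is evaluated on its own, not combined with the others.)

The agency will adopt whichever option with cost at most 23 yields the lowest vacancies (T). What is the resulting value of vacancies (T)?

Option 1 (V := 6):
  X = 156
  Q = 149
  F = -6 − 3·156 − 2·149 = -772
  Z = 215 + 3·156 − 6·149 + 4·(-772) = -3299
  V = 6
  T = 191 − 3·(-3299) + 5·6 = 10118
Option 2 (V := -23):
  X = 156
  Q = 149
  F = -6 − 3·156 − 2·149 = -772
  Z = 215 + 3·156 − 6·149 + 4·(-772) = -3299
  V = -23
  T = 191 − 3·(-3299) + 5·(-23) = 9973
Option 3 (Z := 192):
  X = 156
  Q = 149
  F = -6 − 3·156 − 2·149 = -772
  Z = 192
  V = 287 + 5·(-772) = -3573
  T = 191 − 3·192 + 5·(-3573) = -18250
Comparing — Option 1: T=10118, Option 2: T=9973, Option 3: T=-18250. Lowest is -18250 (Option 3).

-18250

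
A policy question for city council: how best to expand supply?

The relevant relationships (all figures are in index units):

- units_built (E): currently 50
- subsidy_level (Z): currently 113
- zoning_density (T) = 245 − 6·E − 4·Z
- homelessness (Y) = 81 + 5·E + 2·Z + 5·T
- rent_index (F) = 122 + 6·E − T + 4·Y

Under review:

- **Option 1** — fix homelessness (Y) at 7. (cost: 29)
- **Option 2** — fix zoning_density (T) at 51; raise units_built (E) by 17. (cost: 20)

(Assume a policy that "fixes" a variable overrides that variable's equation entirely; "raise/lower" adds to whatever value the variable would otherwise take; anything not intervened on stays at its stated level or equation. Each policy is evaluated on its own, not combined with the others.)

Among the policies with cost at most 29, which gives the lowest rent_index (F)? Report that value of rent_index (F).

Option 1 (Y := 7):
  E = 50
  Z = 113
  T = 245 − 6·50 − 4·113 = -507
  Y = 7
  F = 122 + 6·50 − (-507) + 4·7 = 957
Option 2 (T := 51, E + 17):
  E = 50 + 17 = 67
  Z = 113
  T = 51
  Y = 81 + 5·67 + 2·113 + 5·51 = 897
  F = 122 + 6·67 − 51 + 4·897 = 4061
Comparing — Option 1: F=957, Option 2: F=4061. Lowest is 957 (Option 1).

957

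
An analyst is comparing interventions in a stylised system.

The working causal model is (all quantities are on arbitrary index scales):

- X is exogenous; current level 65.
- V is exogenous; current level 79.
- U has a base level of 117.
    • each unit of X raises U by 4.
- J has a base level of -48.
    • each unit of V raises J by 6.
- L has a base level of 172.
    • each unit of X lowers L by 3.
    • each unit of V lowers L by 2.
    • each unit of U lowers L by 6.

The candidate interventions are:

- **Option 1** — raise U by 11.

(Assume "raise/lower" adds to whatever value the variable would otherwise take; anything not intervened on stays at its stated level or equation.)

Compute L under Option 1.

Option 1 (U + 11):
  X = 65
  V = 79
  U = 117 + 4·65 (+11 from intervention) = 388
  L = 172 − 3·65 − 2·79 − 6·388 = -2509

-2509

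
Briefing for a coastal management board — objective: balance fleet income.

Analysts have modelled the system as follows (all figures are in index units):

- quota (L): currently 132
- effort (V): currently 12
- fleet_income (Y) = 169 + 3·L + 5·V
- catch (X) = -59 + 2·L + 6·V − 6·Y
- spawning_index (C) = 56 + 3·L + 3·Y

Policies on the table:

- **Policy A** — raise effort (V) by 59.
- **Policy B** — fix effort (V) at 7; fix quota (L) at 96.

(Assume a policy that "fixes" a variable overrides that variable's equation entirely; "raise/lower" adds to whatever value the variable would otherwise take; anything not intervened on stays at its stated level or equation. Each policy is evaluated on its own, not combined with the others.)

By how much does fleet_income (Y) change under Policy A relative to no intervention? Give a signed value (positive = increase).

295

Baseline:
  L = 132
  V = 12
  Y = 169 + 3·132 + 5·12 = 625
Policy A (V + 59):
  L = 132
  V = 12 + 59 = 71
  Y = 169 + 3·132 + 5·71 = 920
Change in Y: 920 − 625 = 295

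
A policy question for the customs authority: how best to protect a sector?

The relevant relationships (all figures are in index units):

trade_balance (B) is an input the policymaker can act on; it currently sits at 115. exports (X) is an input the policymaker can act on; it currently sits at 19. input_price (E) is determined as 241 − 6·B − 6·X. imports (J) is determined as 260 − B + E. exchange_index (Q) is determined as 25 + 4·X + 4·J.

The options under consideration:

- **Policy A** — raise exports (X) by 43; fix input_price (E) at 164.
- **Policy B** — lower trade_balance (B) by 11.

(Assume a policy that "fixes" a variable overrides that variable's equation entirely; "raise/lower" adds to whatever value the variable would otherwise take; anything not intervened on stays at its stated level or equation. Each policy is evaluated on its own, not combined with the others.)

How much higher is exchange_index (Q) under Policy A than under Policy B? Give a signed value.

Policy A (X + 43, E := 164):
  B = 115
  X = 19 + 43 = 62
  E = 164
  J = 260 − 115 + 164 = 309
  Q = 25 + 4·62 + 4·309 = 1509
Policy B (B − 11):
  B = 115 − 11 = 104
  X = 19
  E = 241 − 6·104 − 6·19 = -497
  J = 260 − 104 + (-497) = -341
  Q = 25 + 4·19 + 4·(-341) = -1263
Q: 1509 − (-1263) = 2772

2772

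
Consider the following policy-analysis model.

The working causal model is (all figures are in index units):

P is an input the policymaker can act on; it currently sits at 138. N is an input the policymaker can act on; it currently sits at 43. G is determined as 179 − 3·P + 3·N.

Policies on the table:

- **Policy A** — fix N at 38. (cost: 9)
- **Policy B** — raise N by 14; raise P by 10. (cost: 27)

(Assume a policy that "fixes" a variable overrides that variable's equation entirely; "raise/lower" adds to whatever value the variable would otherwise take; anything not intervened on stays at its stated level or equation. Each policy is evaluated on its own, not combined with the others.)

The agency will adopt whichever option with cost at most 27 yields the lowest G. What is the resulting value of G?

Policy A (N := 38):
  P = 138
  N = 38
  G = 179 − 3·138 + 3·38 = -121
Policy B (N + 14, P + 10):
  P = 138 + 10 = 148
  N = 43 + 14 = 57
  G = 179 − 3·148 + 3·57 = -94
Comparing — Policy A: G=-121, Policy B: G=-94. Lowest is -121 (Policy A).

-121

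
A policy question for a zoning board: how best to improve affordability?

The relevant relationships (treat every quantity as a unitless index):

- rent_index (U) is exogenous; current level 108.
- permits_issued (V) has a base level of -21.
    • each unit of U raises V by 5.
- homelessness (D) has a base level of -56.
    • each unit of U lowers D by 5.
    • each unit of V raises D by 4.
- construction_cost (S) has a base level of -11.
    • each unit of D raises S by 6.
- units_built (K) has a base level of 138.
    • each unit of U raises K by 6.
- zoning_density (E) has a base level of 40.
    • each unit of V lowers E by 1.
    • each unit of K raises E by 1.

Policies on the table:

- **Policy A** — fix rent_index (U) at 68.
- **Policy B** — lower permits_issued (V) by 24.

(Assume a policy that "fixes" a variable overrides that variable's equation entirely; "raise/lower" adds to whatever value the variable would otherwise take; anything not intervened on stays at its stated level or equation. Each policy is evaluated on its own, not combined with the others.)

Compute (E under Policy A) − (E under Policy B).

Policy A (U := 68):
  U = 68
  V = -21 + 5·68 = 319
  K = 138 + 6·68 = 546
  E = 40 − 319 + 546 = 267
Policy B (V − 24):
  U = 108
  V = -21 + 5·108 (−24 from intervention) = 495
  K = 138 + 6·108 = 786
  E = 40 − 495 + 786 = 331
E: 267 − 331 = -64

-64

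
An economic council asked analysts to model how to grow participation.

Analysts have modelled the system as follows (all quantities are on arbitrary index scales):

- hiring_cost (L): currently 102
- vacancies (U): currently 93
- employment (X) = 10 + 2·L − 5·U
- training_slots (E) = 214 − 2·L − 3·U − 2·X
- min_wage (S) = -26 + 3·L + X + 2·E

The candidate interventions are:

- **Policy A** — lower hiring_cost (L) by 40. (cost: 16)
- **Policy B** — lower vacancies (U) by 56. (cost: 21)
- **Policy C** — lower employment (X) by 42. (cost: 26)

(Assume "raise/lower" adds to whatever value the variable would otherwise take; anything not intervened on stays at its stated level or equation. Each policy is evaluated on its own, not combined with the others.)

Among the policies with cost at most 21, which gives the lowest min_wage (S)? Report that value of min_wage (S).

-9

Policy A (L − 40):
  L = 102 − 40 = 62
  U = 93
  X = 10 + 2·62 − 5·93 = -331
  E = 214 − 2·62 − 3·93 − 2·(-331) = 473
  S = -26 + 3·62 + (-331) + 2·473 = 775
Policy B (U − 56):
  L = 102
  U = 93 − 56 = 37
  X = 10 + 2·102 − 5·37 = 29
  E = 214 − 2·102 − 3·37 − 2·29 = -159
  S = -26 + 3·102 + 29 + 2·(-159) = -9
Comparing — Policy A: S=775, Policy B: S=-9. Lowest is -9 (Policy B).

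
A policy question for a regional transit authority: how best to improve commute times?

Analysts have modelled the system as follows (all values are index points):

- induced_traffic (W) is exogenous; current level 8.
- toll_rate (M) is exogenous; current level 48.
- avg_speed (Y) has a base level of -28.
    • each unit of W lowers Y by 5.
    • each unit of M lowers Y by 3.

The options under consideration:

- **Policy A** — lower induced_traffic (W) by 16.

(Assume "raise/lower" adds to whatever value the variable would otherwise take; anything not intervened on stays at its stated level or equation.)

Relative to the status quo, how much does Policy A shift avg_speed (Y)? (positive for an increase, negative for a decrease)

80

Baseline:
  W = 8
  M = 48
  Y = -28 − 5·8 − 3·48 = -212
Policy A (W − 16):
  W = 8 − 16 = -8
  M = 48
  Y = -28 − 5·(-8) − 3·48 = -132
Change in Y: -132 − (-212) = 80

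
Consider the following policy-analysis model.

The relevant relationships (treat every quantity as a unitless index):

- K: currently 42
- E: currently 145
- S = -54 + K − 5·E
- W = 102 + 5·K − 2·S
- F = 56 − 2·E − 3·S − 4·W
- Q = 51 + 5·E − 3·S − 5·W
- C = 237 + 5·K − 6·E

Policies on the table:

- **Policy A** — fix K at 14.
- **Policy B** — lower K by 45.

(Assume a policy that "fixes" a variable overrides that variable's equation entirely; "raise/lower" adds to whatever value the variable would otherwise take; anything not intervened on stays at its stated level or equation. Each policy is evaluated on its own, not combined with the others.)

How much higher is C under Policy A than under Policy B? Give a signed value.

85

Policy A (K := 14):
  K = 14
  E = 145
  C = 237 + 5·14 − 6·145 = -563
Policy B (K − 45):
  K = 42 − 45 = -3
  E = 145
  C = 237 + 5·(-3) − 6·145 = -648
C: -563 − (-648) = 85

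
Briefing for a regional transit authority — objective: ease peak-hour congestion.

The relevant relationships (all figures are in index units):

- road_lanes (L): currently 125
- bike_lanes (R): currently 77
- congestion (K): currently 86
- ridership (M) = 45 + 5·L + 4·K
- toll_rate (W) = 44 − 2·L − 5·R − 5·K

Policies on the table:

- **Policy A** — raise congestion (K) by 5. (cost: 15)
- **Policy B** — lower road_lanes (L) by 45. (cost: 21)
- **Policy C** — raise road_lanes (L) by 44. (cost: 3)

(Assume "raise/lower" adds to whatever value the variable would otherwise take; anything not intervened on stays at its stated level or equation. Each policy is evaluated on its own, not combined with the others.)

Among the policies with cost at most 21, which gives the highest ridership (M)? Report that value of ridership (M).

Policy A (K + 5):
  L = 125
  K = 86 + 5 = 91
  M = 45 + 5·125 + 4·91 = 1034
Policy B (L − 45):
  L = 125 − 45 = 80
  K = 86
  M = 45 + 5·80 + 4·86 = 789
Policy C (L + 44):
  L = 125 + 44 = 169
  K = 86
  M = 45 + 5·169 + 4·86 = 1234
Comparing — Policy A: M=1034, Policy B: M=789, Policy C: M=1234. Highest is 1234 (Policy C).

1234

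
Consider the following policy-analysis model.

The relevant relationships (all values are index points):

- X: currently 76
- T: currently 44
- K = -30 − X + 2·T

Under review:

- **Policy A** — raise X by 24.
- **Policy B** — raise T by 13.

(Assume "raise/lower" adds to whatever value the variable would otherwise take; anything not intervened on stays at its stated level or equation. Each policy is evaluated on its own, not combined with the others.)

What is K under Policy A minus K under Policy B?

Policy A (X + 24):
  X = 76 + 24 = 100
  T = 44
  K = -30 − 100 + 2·44 = -42
Policy B (T + 13):
  X = 76
  T = 44 + 13 = 57
  K = -30 − 76 + 2·57 = 8
K: -42 − 8 = -50

-50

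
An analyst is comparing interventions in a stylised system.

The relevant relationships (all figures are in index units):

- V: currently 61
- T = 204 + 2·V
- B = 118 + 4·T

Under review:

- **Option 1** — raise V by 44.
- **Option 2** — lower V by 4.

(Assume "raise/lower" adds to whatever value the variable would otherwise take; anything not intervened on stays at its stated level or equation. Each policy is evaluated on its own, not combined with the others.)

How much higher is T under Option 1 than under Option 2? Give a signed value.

96

Option 1 (V + 44):
  V = 61 + 44 = 105
  T = 204 + 2·105 = 414
Option 2 (V − 4):
  V = 61 − 4 = 57
  T = 204 + 2·57 = 318
T: 414 − 318 = 96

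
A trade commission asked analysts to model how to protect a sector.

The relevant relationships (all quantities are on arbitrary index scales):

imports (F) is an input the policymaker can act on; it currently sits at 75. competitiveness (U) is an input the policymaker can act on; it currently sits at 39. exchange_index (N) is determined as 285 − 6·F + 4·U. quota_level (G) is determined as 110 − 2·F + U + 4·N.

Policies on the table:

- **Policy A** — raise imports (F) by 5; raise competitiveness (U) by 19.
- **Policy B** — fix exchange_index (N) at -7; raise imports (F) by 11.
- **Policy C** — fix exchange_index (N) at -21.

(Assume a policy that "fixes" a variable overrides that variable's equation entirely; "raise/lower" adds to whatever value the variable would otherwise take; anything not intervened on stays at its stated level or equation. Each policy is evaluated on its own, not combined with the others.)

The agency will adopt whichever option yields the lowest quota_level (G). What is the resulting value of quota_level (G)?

Policy A (F + 5, U + 19):
  F = 75 + 5 = 80
  U = 39 + 19 = 58
  N = 285 − 6·80 + 4·58 = 37
  G = 110 − 2·80 + 58 + 4·37 = 156
Policy B (N := -7, F + 11):
  F = 75 + 11 = 86
  U = 39
  N = -7
  G = 110 − 2·86 + 39 + 4·(-7) = -51
Policy C (N := -21):
  F = 75
  U = 39
  N = -21
  G = 110 − 2·75 + 39 + 4·(-21) = -85
Comparing — Policy A: G=156, Policy B: G=-51, Policy C: G=-85. Lowest is -85 (Policy C).

-85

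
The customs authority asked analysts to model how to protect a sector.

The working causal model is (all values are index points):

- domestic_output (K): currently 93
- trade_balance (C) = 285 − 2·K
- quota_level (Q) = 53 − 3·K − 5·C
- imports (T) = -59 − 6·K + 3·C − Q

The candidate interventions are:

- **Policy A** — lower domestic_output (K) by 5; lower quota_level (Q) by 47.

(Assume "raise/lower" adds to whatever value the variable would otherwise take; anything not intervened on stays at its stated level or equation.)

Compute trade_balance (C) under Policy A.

Policy A (K − 5, Q − 47):
  K = 93 − 5 = 88
  C = 285 − 2·88 = 109

109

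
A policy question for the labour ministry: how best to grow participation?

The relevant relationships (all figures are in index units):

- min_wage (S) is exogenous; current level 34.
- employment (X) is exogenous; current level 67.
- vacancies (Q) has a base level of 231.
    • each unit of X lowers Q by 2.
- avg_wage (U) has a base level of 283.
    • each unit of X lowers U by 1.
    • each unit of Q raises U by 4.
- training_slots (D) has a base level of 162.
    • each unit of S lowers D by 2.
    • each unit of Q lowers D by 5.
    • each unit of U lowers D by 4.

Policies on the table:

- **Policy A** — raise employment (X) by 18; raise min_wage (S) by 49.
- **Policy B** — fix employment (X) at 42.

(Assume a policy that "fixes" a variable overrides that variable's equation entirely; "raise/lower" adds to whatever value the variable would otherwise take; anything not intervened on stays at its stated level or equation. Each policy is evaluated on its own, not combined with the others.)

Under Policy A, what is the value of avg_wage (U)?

442

Policy A (X + 18, S + 49):
  X = 67 + 18 = 85
  Q = 231 − 2·85 = 61
  U = 283 − 85 + 4·61 = 442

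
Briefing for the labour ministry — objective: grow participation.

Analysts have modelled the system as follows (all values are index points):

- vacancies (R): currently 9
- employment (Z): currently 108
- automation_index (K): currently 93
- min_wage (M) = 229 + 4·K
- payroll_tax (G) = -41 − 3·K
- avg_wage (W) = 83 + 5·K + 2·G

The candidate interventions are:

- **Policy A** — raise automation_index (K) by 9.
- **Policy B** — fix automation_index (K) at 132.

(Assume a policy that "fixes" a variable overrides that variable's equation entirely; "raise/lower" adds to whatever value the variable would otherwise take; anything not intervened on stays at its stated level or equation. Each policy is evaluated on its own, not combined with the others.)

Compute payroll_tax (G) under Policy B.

-437

Policy B (K := 132):
  K = 132
  G = -41 − 3·132 = -437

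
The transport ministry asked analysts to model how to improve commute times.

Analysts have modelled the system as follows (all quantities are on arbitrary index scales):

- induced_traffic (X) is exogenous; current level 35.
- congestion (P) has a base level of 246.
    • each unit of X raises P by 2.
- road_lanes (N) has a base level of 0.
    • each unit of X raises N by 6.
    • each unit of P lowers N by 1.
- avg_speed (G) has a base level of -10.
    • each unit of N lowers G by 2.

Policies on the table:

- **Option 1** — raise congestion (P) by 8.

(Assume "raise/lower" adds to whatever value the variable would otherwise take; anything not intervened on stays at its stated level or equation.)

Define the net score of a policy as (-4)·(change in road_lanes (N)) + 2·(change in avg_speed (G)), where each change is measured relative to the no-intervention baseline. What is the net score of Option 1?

64

Baseline:
  X = 35
  P = 246 + 2·35 = 316
  N = 0 + 6·35 − 316 = -106
  G = -10 − 2·(-106) = 202
Option 1 (P + 8):
  X = 35
  P = 246 + 2·35 (+8 from intervention) = 324
  N = 0 + 6·35 − 324 = -114
  G = -10 − 2·(-114) = 218
ΔN = -114 − (-106) = -8; ΔG = 218 − 202 = 16
Score = (-4)·(-8) + 2·16 = 64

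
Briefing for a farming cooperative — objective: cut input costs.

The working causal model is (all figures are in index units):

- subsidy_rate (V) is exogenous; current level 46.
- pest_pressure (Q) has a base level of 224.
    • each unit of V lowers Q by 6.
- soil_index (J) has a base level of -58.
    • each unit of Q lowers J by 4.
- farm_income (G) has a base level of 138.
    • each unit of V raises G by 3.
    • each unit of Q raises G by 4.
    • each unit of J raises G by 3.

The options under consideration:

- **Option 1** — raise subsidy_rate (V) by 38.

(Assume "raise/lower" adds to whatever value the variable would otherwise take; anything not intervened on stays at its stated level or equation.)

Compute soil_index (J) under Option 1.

Option 1 (V + 38):
  V = 46 + 38 = 84
  Q = 224 − 6·84 = -280
  J = -58 − 4·(-280) = 1062

1062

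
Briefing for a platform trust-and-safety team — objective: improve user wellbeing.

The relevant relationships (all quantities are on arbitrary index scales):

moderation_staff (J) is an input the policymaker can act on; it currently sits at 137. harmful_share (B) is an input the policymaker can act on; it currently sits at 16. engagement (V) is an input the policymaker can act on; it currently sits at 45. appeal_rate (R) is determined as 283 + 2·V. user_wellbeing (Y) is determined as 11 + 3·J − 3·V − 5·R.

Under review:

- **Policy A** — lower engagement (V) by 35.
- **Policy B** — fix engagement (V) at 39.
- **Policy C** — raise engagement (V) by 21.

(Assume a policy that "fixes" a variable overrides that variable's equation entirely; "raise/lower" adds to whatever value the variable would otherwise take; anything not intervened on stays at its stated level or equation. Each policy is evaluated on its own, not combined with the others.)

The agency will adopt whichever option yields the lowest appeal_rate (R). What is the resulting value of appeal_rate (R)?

Policy A (V − 35):
  V = 45 − 35 = 10
  R = 283 + 2·10 = 303
Policy B (V := 39):
  V = 39
  R = 283 + 2·39 = 361
Policy C (V + 21):
  V = 45 + 21 = 66
  R = 283 + 2·66 = 415
Comparing — Policy A: R=303, Policy B: R=361, Policy C: R=415. Lowest is 303 (Policy A).

303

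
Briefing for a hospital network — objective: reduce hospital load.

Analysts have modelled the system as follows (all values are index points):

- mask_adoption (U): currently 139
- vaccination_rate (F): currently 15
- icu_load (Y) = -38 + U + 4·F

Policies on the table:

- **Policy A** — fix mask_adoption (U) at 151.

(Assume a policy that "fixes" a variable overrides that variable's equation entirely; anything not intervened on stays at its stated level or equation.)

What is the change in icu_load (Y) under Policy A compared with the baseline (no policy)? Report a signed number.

12

Baseline:
  U = 139
  F = 15
  Y = -38 + 139 + 4·15 = 161
Policy A (U := 151):
  U = 151
  F = 15
  Y = -38 + 151 + 4·15 = 173
Change in Y: 173 − 161 = 12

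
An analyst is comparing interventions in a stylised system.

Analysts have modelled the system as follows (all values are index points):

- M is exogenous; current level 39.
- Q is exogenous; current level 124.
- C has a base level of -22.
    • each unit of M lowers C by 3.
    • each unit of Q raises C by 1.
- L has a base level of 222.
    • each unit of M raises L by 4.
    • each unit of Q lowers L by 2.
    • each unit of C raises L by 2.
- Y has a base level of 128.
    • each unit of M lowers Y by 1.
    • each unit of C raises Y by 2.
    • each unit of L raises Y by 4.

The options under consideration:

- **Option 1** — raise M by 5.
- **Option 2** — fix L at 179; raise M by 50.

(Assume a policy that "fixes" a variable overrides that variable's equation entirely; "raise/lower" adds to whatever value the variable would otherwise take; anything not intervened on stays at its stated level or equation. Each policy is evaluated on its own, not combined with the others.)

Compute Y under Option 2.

425

Option 2 (L := 179, M + 50):
  M = 39 + 50 = 89
  Q = 124
  C = -22 − 3·89 + 124 = -165
  L = 179
  Y = 128 − 89 + 2·(-165) + 4·179 = 425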